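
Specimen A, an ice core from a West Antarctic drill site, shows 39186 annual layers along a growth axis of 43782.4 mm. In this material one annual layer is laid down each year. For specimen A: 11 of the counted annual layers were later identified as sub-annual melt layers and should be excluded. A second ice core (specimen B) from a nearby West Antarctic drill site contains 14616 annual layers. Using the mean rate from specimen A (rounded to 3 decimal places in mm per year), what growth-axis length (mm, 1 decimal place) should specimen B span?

Specimen A: after corrections the count is 39186 − 11 = 39175 annual layers.
A: Mean rate = 43782.4 mm / 39175 years ≈ 1.118 mm/year.
B's length ≈ 1.118 × 14616 = 16340.7 mm.

16340.7 mm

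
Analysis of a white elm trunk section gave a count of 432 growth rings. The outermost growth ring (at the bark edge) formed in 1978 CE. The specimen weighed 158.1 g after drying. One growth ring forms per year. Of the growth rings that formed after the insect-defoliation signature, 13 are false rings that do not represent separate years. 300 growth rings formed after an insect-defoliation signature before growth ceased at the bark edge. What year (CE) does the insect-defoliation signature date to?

1691 CE

There are 300 growth rings younger than the insect-defoliation signature.
300 − 13 false = 287 true growth rings after the insect-defoliation signature.
Counting back 287 years from 1978 CE places the insect-defoliation signature in 1978 − 287 = 1691 CE.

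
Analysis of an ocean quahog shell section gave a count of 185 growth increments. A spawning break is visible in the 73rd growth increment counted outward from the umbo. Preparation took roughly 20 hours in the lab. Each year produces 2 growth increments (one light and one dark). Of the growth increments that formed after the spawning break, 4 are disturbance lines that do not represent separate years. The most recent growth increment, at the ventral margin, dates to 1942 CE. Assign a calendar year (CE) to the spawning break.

1888 CE

Between growth increment 73 and the ventral margin there are 185 − 73 = 112 growth increments.
112 − 4 false = 108 true growth increments after the spawning break.
108 growth increments at 2 per year is 108 / 2 = 54 years.
The growth increment at the ventral margin is 1942 CE, so the spawning break dates to 1942 − 54 = 1888 CE.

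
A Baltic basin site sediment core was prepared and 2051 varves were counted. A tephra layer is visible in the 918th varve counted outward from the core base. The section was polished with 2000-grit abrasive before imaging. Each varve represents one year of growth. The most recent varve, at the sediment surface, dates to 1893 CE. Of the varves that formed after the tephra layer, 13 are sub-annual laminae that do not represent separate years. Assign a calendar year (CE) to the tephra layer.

2051 − 918 = 1133 varves lie beyond the tephra layer toward the sediment surface.
Excluding 13 false varves: 1133 − 13 = 1120.
Counting back 1120 years from 1893 CE places the tephra layer in 1893 − 1120 = 773 CE.

773 CE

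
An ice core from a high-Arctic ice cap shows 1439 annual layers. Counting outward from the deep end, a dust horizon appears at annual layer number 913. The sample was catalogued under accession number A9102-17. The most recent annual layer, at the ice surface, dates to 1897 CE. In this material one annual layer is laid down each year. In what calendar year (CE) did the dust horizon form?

1439 − 913 = 526 annual layers lie beyond the dust horizon toward the ice surface.
1897 − 526 = 1371 CE.

1371 CE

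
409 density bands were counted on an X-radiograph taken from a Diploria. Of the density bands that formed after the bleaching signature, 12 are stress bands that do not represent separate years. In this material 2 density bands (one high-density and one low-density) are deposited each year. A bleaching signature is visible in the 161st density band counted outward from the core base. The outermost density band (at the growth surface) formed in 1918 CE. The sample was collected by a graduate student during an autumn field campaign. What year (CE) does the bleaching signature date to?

1800 CE

409 − 161 = 248 density bands lie beyond the bleaching signature toward the growth surface.
Excluding 12 false density bands: 248 − 12 = 236.
With 2 density bands per year, 236 / 2 = 118 years.
The density band at the growth surface is 1918 CE, so the bleaching signature dates to 1918 − 118 = 1800 CE.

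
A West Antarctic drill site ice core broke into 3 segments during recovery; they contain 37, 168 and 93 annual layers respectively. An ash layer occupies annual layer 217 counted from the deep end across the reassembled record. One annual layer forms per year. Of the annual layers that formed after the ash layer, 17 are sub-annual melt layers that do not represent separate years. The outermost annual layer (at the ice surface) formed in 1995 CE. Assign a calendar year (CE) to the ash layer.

1931 CE

Total annual layers = 37 + 168 + 93 = 298.
The ash layer sits at annual layer 217 from the deep end, so 298 − 217 = 81 annual layers formed after it.
Removing the 17 false annual layers leaves 81 − 17 = 64 true annual layers beyond the ash layer.
Counting back 64 years from 1995 CE places the ash layer in 1995 − 64 = 1931 CE.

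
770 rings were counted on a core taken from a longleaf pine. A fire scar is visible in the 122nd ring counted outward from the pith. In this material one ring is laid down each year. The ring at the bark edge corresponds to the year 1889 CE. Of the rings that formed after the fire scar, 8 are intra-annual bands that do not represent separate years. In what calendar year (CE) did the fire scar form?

The fire scar sits at ring 122 from the pith, so 770 − 122 = 648 rings formed after it.
648 − 8 false = 640 true rings after the fire scar.
The ring at the bark edge is 1889 CE, so the fire scar dates to 1889 − 640 = 1249 CE.

1249 CE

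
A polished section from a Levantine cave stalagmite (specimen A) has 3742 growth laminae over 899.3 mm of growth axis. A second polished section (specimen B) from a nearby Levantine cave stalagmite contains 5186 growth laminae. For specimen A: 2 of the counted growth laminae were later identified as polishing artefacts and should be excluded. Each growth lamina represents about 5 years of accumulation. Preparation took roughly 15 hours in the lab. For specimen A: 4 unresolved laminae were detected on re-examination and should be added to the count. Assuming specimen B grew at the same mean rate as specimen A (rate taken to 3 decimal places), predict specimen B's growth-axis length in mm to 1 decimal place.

1244.6 mm

Specimen A: correcting the raw count gives 3742 − 2 + 4 = 3744 true growth laminae.
Specimen A: 3744 growth laminae at 5 years each span 3744 × 5 = 18720 years.
A: 899.3 mm over 18720 years gives 899.3 / 18720 ≈ 0.048 mm/yr.
Specimen B: multiplying by 5 years per growth lamina: 5186 × 5 = 25930 years. For B, 0.048 mm/year × 25930 years = 1244.6 mm.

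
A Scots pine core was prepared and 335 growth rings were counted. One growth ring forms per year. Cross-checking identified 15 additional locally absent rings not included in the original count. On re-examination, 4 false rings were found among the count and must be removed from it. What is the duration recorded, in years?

346 years

Correcting the raw count gives 335 − 4 + 15 = 346 true growth rings.
With a one-to-one growth ring periodicity this is 346 years.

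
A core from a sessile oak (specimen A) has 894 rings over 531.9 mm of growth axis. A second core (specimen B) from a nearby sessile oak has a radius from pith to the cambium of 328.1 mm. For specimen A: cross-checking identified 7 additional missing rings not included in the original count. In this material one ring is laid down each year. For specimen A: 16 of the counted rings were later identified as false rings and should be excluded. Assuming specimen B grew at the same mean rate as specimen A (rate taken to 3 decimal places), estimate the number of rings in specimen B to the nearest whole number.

Specimen A: correcting the raw count gives 894 − 16 + 7 = 885 true rings.
A: Extension rate ≈ 531.9 / 885 = 0.601 mm/year.
B spans 328.1 / 0.601 = 545.92 years ≈ 546 rings.

546 rings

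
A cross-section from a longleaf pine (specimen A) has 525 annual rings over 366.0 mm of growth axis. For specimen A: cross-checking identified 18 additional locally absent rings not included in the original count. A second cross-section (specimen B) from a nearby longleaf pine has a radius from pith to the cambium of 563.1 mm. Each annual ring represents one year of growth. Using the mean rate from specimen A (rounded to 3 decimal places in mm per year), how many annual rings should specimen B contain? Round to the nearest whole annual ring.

835 annual rings

Specimen A: after corrections the count is 525 + 18 = 543 annual rings.
A: Mean rate = 366.0 mm / 543 years ≈ 0.674 mm/yr.
Specimen B: 563.1 mm / 0.674 mm per year = 835.46 years ≈ 835 annual rings.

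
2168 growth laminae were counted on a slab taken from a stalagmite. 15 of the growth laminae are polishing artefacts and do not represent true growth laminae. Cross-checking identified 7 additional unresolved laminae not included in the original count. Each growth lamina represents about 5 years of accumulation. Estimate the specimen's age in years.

True growth lamina count = 2168 − 15 + 7 = 2160.
Multiplying by 5 years per growth lamina: 2160 × 5 = 10800 years.

10800 years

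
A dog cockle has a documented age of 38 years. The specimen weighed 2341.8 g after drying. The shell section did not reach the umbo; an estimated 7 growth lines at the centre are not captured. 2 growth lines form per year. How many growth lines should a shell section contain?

Expected growth lines: 38 × 2 = 76.
Subtracting the 7 growth lines not captured gives 76 − 7 = 69 growth lines in the record.

69 growth lines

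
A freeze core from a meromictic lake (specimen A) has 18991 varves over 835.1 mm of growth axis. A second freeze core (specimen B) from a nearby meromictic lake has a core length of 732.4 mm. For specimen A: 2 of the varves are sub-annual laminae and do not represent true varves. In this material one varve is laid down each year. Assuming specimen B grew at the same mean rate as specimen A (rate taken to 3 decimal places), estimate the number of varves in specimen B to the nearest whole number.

16645 varves

Specimen A: correcting the raw count gives 18991 − 2 = 18989 true varves.
A: Mean rate = 835.1 mm / 18989 years ≈ 0.044 mm per year.
Specimen B: 732.4 mm / 0.044 mm per year = 16645.45 years ≈ 16645 varves.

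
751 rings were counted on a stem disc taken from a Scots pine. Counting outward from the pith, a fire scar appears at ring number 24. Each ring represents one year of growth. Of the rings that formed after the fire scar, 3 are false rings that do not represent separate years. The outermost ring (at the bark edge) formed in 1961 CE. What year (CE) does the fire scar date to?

1237 CE

751 − 24 = 727 rings lie beyond the fire scar toward the bark edge.
Removing the 3 false rings leaves 727 − 3 = 724 true rings beyond the fire scar.
Counting back 724 years from 1961 CE places the fire scar in 1961 − 724 = 1237 CE.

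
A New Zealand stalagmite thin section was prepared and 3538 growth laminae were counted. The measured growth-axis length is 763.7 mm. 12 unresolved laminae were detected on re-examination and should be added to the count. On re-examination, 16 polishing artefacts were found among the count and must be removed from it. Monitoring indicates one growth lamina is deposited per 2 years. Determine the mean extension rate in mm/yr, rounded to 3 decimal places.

0.108 mm/yr

True growth lamina count = 3538 − 16 + 12 = 3534.
At 2 years per growth lamina, 3534 × 2 = 7068 years.
Mean rate = 763.7 mm / 7068 years ≈ 0.108 mm/yr.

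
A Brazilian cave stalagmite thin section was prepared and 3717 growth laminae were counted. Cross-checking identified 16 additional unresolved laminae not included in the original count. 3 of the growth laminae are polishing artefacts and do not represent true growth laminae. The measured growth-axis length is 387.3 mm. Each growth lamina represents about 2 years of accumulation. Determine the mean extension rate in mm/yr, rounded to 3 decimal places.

0.052 mm/yr

True growth lamina count = 3717 − 3 + 16 = 3730.
Multiplying by 2 years per growth lamina: 3730 × 2 = 7460 years.
Mean rate = 387.3 mm / 7460 years ≈ 0.052 mm/yr.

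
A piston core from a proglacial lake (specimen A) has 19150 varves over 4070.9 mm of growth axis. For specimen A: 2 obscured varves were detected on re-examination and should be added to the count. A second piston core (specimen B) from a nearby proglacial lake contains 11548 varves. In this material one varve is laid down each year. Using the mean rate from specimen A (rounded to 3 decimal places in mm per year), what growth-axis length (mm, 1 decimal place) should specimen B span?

2459.7 mm

Specimen A: true varve count = 19150 + 2 = 19152.
A: 4070.9 mm over 19152 years gives 4070.9 / 19152 ≈ 0.213 mm/yr.
B's length ≈ 0.213 × 11548 = 2459.7 mm.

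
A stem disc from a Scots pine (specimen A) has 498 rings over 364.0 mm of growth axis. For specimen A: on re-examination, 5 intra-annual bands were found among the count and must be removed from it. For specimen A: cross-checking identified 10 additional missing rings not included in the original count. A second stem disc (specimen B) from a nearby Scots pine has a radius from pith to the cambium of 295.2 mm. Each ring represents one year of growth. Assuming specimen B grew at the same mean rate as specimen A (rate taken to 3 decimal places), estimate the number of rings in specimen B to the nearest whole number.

Specimen A: true ring count = 498 − 5 + 10 = 503.
A: Extension rate ≈ 364.0 / 503 = 0.724 mm/year.
For B, 295.2 / 0.724 = 407.73 years ≈ 408 rings.

408 rings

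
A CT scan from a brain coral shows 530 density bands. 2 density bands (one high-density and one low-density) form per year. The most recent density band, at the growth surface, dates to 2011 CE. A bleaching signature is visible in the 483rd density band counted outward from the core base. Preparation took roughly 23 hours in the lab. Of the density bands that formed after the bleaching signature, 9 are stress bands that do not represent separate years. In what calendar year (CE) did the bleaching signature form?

1992 CE

The bleaching signature sits at density band 483 from the core base, so 530 − 483 = 47 density bands formed after it.
47 − 9 false = 38 true density bands after the bleaching signature.
Dividing by 2 density bands per year: 38 / 2 = 19 years.
The density band at the growth surface is 2011 CE, so the bleaching signature dates to 2011 − 19 = 1992 CE.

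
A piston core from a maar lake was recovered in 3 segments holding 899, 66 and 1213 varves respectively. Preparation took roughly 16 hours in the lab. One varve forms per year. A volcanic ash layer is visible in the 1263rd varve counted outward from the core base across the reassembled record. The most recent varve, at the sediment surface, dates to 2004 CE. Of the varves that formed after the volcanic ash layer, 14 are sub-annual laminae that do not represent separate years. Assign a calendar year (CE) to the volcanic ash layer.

Total varves = 899 + 66 + 1213 = 2178.
The volcanic ash layer sits at varve 1263 from the core base, so 2178 − 1263 = 915 varves formed after it.
Excluding 14 false varves: 915 − 14 = 901.
2004 − 901 = 1103 CE.

1103 CE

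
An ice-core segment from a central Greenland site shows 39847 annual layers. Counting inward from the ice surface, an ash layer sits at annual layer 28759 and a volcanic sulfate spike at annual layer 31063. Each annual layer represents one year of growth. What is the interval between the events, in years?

2304 yr

31063 − 28759 = 2304 annual layers lie between the two events.
That is 2304 years at one annual layer per year.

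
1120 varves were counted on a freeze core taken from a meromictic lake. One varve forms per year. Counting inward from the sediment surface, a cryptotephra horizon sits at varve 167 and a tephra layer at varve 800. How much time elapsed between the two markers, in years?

633 years

Separation: 800 − 167 = 633 varves.
That is 633 years at one varve per year.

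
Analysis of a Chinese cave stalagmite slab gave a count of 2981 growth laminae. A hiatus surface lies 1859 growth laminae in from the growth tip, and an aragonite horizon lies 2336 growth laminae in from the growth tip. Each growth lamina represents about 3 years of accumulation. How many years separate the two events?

1431 years

The two markers are separated by 2336 − 1859 = 477 growth laminae.
At 3 years per growth lamina, 477 × 3 = 1431 years.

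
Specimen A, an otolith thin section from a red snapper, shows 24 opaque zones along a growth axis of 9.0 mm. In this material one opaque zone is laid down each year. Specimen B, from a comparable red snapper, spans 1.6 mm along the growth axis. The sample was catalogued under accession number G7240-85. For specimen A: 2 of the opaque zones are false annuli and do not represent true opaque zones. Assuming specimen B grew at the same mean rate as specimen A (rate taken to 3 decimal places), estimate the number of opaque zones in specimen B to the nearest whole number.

Specimen A: after corrections the count is 24 − 2 = 22 opaque zones.
A: 9.0 mm over 22 years gives 9.0 / 22 ≈ 0.409 mm/yr.
B spans 1.6 / 0.409 = 3.91 years ≈ 4 opaque zones.

4 opaque zones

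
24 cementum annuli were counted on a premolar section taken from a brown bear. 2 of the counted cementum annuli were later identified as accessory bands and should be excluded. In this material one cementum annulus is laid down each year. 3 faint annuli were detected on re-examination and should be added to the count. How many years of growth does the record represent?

25 years

After corrections the count is 24 − 2 + 3 = 25 cementum annuli.
With a one-to-one cementum annulus periodicity this is 25 years.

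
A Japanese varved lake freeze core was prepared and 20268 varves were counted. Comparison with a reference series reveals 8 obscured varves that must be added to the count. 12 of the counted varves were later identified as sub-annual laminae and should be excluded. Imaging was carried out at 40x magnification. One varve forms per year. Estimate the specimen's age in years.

After corrections the count is 20268 − 12 + 8 = 20264 varves.
At one varve per year, that is 20264 years.

20264 yr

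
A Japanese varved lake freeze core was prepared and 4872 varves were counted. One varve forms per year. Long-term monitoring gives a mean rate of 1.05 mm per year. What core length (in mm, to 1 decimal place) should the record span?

4872 years of growth are recorded.
4872 years at 1.05 mm/year gives 1.05 × 4872 = 5115.6 mm.

5115.6 mm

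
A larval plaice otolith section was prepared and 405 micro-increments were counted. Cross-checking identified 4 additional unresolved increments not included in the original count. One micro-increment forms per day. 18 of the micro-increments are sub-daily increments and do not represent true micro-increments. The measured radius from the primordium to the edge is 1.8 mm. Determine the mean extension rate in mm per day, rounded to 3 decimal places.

After corrections the count is 405 − 18 + 4 = 391 micro-increments.
1.8 mm over 391 days gives 1.8 / 391 ≈ 0.005 mm per day.

0.005 mm per day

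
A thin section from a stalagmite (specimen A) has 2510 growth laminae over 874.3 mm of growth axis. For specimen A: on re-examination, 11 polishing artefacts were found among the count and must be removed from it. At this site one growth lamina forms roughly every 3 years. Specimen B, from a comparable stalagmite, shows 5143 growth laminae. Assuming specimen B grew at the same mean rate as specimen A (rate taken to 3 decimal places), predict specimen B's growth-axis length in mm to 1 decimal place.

Specimen A: adjusted count: 2510 − 11 = 2499 growth laminae.
Specimen A: 2499 growth laminae at 3 years each span 2499 × 3 = 7497 years.
A: Mean rate = 874.3 mm / 7497 years ≈ 0.117 mm per year.
Specimen B: at 3 years per growth lamina, 5143 × 3 = 15429 years. Length of B = 0.117 × 15429 = 1805.2 mm.

1805.2 mm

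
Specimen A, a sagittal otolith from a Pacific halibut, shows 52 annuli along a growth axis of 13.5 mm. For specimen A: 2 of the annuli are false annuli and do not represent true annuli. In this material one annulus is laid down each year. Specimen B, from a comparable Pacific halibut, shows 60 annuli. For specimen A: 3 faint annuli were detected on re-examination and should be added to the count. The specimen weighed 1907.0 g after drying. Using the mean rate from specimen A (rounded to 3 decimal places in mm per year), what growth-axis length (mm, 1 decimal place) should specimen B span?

15.3 mm

Specimen A: correcting the raw count gives 52 − 2 + 3 = 53 true annuli.
A: Mean rate = 13.5 mm / 53 years ≈ 0.255 mm/yr.
B's length ≈ 0.255 × 60 = 15.3 mm.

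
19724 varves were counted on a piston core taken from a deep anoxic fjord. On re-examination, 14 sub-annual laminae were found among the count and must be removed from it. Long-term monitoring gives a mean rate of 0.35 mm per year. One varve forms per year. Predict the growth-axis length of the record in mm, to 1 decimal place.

6898.5 mm

After corrections the count is 19724 − 14 = 19710 varves.
Predicted length = 0.35 mm/year × 19710 years = 6898.5 mm.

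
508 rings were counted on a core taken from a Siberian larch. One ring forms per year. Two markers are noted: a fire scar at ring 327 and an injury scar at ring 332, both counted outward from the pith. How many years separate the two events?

The two markers are separated by 332 − 327 = 5 rings.
At one ring per year, 5 years elapsed between them.

5 yr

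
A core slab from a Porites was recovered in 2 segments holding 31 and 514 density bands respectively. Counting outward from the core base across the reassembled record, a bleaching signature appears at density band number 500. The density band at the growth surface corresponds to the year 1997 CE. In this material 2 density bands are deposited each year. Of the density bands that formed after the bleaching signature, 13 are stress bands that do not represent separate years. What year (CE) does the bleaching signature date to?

1981 CE

Total density bands = 31 + 514 = 545.
The bleaching signature sits at density band 500 from the core base, so 545 − 500 = 45 density bands formed after it.
45 − 13 false = 32 true density bands after the bleaching signature.
32 density bands at 2 per year is 32 / 2 = 16 years.
Counting back 16 years from 1997 CE places the bleaching signature in 1997 − 16 = 1981 CE.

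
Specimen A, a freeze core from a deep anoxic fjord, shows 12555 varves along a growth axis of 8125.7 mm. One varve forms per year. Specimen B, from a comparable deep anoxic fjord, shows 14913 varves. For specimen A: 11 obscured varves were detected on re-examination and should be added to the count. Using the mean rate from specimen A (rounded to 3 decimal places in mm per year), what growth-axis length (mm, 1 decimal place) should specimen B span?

Specimen A: true varve count = 12555 + 11 = 12566.
A: Mean rate = 8125.7 mm / 12566 years ≈ 0.647 mm/yr.
Length of B = 0.647 × 14913 = 9648.7 mm.

9648.7 mm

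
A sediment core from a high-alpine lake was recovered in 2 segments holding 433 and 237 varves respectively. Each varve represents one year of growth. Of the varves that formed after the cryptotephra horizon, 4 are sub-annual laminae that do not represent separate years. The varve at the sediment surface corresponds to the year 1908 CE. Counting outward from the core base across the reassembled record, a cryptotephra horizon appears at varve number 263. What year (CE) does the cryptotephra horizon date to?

Total varves = 433 + 237 = 670.
Between varve 263 and the sediment surface there are 670 − 263 = 407 varves.
Removing the 4 false varves leaves 407 − 4 = 403 true varves beyond the cryptotephra horizon.
1908 − 403 = 1505 CE.

1505 CE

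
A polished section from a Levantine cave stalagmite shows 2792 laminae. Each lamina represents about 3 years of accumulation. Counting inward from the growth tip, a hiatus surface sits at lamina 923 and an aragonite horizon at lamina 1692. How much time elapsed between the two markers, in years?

2307 yr

1692 − 923 = 769 laminae lie between the two events.
At 3 years per lamina, 769 × 3 = 2307 years.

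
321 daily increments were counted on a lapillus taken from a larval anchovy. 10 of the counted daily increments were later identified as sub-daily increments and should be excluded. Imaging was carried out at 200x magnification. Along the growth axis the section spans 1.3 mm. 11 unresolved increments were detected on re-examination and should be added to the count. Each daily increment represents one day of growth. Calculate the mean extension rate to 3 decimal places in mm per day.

0.004 mm per day

Adjusted count: 321 − 10 + 11 = 322 daily increments.
Extension rate ≈ 1.3 / 322 = 0.004 mm per day.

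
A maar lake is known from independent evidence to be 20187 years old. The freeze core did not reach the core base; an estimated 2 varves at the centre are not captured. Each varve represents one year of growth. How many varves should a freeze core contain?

One varve per year gives 20187 varves over 20187 years.
20187 − 2 missed = 20185 varves expected in the prepared section.

20185 varves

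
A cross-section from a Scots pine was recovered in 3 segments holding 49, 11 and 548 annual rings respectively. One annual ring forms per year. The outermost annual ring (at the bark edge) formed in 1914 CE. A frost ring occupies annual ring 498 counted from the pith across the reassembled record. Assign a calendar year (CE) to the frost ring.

1804 CE

Total annual rings = 49 + 11 + 548 = 608.
Between annual ring 498 and the bark edge there are 608 − 498 = 110 annual rings.
The annual ring at the bark edge is 1914 CE, so the frost ring dates to 1914 − 110 = 1804 CE.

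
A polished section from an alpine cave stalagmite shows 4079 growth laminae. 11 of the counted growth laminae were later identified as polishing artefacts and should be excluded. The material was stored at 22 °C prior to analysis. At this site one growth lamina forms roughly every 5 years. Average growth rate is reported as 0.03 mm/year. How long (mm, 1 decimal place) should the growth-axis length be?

Correcting the raw count gives 4079 − 11 = 4068 true growth laminae.
At 5 years per growth lamina, 4068 × 5 = 20340 years.
Length ≈ 0.03 × 20340 = 610.2 mm.

610.2 mm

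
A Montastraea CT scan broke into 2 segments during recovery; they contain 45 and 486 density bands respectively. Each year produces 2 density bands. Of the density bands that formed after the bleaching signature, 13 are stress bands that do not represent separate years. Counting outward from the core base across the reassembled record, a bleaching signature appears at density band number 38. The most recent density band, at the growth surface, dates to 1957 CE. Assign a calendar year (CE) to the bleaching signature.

Total density bands = 45 + 486 = 531.
531 − 38 = 493 density bands lie beyond the bleaching signature toward the growth surface.
493 − 13 false = 480 true density bands after the bleaching signature.
480 density bands at 2 per year is 480 / 2 = 240 years.
Counting back 240 years from 1957 CE places the bleaching signature in 1957 − 240 = 1717 CE.

1717 CE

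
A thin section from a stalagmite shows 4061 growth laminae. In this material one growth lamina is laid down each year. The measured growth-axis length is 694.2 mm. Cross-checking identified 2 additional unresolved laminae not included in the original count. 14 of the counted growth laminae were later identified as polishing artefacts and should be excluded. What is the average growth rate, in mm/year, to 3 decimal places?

0.171 mm/year

Adjusted count: 4061 − 14 + 2 = 4049 growth laminae.
Mean rate = 694.2 mm / 4049 years ≈ 0.171 mm/year.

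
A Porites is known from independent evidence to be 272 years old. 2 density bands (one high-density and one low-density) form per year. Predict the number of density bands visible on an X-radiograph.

Expected density bands: 272 × 2 = 544.
So 544 density bands should be present.

544 density bands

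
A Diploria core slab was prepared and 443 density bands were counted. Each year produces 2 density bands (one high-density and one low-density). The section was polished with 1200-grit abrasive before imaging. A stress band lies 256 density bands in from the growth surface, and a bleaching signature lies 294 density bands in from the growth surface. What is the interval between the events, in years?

19 years

The two markers are separated by 294 − 256 = 38 density bands.
38 density bands at 2 per year is 38 / 2 = 19 years.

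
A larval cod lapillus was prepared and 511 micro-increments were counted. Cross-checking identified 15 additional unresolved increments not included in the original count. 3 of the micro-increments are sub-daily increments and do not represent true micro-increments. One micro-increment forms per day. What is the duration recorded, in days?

523 d

Correcting the raw count gives 511 − 3 + 15 = 523 true micro-increments.
At one micro-increment per day, that is 523 days.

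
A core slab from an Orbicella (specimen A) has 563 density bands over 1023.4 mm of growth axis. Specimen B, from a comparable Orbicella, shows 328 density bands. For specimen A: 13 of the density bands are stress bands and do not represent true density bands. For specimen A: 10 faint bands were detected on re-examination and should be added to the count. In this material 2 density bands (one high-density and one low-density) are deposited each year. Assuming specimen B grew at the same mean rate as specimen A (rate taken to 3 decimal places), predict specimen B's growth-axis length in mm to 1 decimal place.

Specimen A: adjusted count: 563 − 13 + 10 = 560 density bands.
Specimen A: 560 density bands at 2 per year is 560 / 2 = 280 years.
A: Extension rate ≈ 1023.4 / 280 = 3.655 mm/yr.
Specimen B: 328 density bands at 2 per year is 328 / 2 = 164 years. For B, 3.655 mm/year × 164 years = 599.4 mm.

599.4 mm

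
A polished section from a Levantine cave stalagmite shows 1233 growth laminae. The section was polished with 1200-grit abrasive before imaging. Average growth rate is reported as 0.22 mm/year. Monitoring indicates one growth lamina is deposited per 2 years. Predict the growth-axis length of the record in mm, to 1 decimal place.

542.5 mm

Multiplying by 2 years per growth lamina: 1233 × 2 = 2466 years.
Predicted length = 0.22 mm/year × 2466 years = 542.5 mm.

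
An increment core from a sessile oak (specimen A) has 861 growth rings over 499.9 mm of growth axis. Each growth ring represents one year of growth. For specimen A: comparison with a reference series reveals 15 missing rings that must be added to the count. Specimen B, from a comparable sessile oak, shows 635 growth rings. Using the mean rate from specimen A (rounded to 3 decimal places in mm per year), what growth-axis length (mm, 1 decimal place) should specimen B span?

Specimen A: correcting the raw count gives 861 + 15 = 876 true growth rings.
A: Mean rate = 499.9 mm / 876 years ≈ 0.571 mm/yr.
B's length ≈ 0.571 × 635 = 362.6 mm.

362.6 mm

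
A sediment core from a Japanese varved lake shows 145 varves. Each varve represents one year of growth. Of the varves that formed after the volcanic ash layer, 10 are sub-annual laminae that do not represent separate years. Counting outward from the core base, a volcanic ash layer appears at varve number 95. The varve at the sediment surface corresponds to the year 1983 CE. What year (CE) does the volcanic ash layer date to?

1943 CE

The volcanic ash layer sits at varve 95 from the core base, so 145 − 95 = 50 varves formed after it.
Excluding 10 false varves: 50 − 10 = 40.
The varve at the sediment surface is 1983 CE, so the volcanic ash layer dates to 1983 − 40 = 1943 CE.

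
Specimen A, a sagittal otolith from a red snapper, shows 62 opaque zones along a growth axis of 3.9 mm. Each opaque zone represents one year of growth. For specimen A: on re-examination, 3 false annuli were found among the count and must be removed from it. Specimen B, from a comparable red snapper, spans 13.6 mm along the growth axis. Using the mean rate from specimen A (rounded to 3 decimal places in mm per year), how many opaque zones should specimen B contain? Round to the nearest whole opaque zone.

Specimen A: adjusted count: 62 − 3 = 59 opaque zones.
A: 3.9 mm over 59 years gives 3.9 / 59 ≈ 0.066 mm per year.
For B, 13.6 / 0.066 = 206.06 years ≈ 206 opaque zones.

206 opaque zones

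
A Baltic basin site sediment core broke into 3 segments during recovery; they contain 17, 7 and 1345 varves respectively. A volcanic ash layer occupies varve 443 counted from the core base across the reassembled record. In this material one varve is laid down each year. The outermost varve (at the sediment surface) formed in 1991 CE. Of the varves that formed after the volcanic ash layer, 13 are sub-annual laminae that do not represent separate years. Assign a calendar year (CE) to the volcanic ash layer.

1078 CE

Total varves = 17 + 7 + 1345 = 1369.
Between varve 443 and the sediment surface there are 1369 − 443 = 926 varves.
Removing the 13 false varves leaves 926 − 13 = 913 true varves beyond the volcanic ash layer.
Counting back 913 years from 1991 CE places the volcanic ash layer in 1991 − 913 = 1078 CE.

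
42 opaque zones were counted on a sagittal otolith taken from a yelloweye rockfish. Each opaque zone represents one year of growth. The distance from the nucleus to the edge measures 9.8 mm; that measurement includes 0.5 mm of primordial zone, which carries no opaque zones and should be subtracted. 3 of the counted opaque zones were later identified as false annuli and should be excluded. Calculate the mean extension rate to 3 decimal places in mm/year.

0.238 mm/year

Correcting the raw count gives 42 − 3 = 39 true opaque zones.
The growth record spans 9.8 − 0.5 = 9.3 mm.
Mean rate = 9.3 mm / 39 years ≈ 0.238 mm/year.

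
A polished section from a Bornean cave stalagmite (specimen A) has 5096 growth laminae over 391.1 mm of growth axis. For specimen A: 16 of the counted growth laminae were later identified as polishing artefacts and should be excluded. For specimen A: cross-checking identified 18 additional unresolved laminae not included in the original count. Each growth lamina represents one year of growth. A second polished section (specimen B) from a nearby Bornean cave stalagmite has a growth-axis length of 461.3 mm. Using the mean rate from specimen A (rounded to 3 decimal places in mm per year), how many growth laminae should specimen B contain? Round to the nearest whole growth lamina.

Specimen A: adjusted count: 5096 − 16 + 18 = 5098 growth laminae.
A: Extension rate ≈ 391.1 / 5098 = 0.077 mm per year.
For B, 461.3 / 0.077 = 5990.91 years ≈ 5991 growth laminae.

5991 growth laminae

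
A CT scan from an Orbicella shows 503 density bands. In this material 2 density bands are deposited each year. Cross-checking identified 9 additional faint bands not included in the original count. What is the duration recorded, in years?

256 years

Correcting the raw count gives 503 + 9 = 512 true density bands.
Dividing by 2 density bands per year: 512 / 2 = 256 years.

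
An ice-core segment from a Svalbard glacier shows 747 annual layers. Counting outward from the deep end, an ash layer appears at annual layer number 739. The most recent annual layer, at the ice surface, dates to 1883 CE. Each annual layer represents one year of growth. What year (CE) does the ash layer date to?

1875 CE

747 − 739 = 8 annual layers lie beyond the ash layer toward the ice surface.
Counting back 8 years from 1883 CE places the ash layer in 1883 − 8 = 1875 CE.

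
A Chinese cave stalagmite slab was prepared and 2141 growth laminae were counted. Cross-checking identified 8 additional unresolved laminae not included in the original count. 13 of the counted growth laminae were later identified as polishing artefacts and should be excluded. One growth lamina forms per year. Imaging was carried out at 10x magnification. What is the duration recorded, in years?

2136 years

After corrections the count is 2141 − 13 + 8 = 2136 growth laminae.
One growth lamina per year makes the duration 2136 years.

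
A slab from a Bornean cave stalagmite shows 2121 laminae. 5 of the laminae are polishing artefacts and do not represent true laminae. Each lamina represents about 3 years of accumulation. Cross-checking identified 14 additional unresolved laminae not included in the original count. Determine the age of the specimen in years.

6390 yr

After corrections the count is 2121 − 5 + 14 = 2130 laminae.
Multiplying by 3 years per lamina: 2130 × 3 = 6390 years.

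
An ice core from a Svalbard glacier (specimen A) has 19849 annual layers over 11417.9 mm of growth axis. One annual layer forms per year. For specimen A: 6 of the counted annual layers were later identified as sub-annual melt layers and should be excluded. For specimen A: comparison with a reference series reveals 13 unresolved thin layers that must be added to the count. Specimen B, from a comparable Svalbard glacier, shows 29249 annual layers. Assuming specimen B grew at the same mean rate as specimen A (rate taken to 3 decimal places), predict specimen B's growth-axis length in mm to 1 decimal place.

16818.2 mm

Specimen A: correcting the raw count gives 19849 − 6 + 13 = 19856 true annual layers.
A: Mean rate = 11417.9 mm / 19856 years ≈ 0.575 mm per year.
Length of B = 0.575 × 29249 = 16818.2 mm.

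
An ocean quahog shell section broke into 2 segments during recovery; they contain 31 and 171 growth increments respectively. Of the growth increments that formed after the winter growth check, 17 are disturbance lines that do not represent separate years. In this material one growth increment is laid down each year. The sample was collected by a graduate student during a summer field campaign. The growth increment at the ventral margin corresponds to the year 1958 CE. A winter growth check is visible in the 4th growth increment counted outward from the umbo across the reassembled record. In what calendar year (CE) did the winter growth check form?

1777 CE

Total growth increments = 31 + 171 = 202.
Between growth increment 4 and the ventral margin there are 202 − 4 = 198 growth increments.
Excluding 17 false growth increments: 198 − 17 = 181.
1958 − 181 = 1777 CE.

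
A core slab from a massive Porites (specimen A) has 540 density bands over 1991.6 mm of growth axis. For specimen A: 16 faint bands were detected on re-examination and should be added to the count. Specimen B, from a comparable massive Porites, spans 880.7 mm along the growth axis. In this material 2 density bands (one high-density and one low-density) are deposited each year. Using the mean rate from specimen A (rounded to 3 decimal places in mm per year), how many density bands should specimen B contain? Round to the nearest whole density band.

Specimen A: true density band count = 540 + 16 = 556.
Specimen A: dividing by 2 density bands per year: 556 / 2 = 278 years.
A: 1991.6 mm over 278 years gives 1991.6 / 278 ≈ 7.164 mm/year.
For B, 880.7 / 7.164 = 122.93 years; at 2 density bands per year that is 122.93 × 2 ≈ 246 density bands.

246 density bands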